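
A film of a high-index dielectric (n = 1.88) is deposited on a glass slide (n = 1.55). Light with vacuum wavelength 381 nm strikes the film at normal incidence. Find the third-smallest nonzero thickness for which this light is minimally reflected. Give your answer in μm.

At the upper boundary (n = 1.0 to n = 1.88) the reflected ray undergoes a half-wave phase shift.
Bottom surface (1.88 → 1.55): reflection off a lower-index medium gives no phase shift.
Exactly one π shift → a net half-wave offset.
For weak reflection here: 2 n t = m λ.
The third-smallest nonzero thickness corresponds to m = 3: t = m λ / (2 n) = 3.00 × 381 / (2 × 1.88) = 304 nm.

0.304 μm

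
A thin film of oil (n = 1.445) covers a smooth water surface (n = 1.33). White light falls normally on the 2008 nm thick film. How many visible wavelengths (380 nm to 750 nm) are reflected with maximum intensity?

7

Ray reflecting at the top interface goes from n = 1.0 toward n = 1.445: a half-wave phase shift.
Ray reflecting at the bottom interface goes from n = 1.445 toward n = 1.33: no phase shift.
Net: one phase inversion between the two reflected rays.
So the condition for constructive reflection is 2 n t = (m + ½) λ.
λ = 2 n t / (m + ½) = 5803 / (m + ½) nm.
m=7: 774 nm (IR); m=8: 683 nm (visible); m=9: 611 nm (visible); m=10: 553 nm (visible); m=11: 505 nm (visible); m=12: 464 nm (visible); m=13: 430 nm (visible); m=14: 400 nm (visible); m=15: 374 nm (UV).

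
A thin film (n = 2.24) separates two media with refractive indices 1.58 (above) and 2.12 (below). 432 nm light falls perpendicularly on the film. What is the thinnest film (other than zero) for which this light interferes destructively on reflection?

96.4 nm

Top surface (1.58 → 2.24): reflection off a higher-index medium gives a half-wave phase shift.
At the lower boundary (n = 2.24 to n = 2.12) the reflected ray undergoes no phase shift.
The two reflections differ by half a wavelength.
So the condition for destructive reflection is 2 n t = m λ.
Minimum nonzero at m = 1: t = λ / (2 n) = 432 / (2 × 2.24) = 96.4 nm.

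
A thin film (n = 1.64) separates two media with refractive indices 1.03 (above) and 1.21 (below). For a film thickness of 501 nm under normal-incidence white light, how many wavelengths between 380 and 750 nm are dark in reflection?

At the upper boundary (n = 1.03 to n = 1.64) the reflected ray undergoes a half-wave phase shift.
At the lower boundary (n = 1.64 to n = 1.21) the reflected ray undergoes no phase shift.
Exactly one π shift → a net half-wave offset.
So the condition for destructive reflection is 2 n t = m λ.
λ = 2 n t / m = 1643 / m nm.
m=2: 822 nm (IR); m=3: 548 nm (visible); m=4: 411 nm (visible); m=5: 329 nm (UV).

2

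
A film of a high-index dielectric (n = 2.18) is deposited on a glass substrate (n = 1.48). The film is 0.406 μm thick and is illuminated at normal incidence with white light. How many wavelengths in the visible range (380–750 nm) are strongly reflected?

Top surface (1.0 → 2.18): reflection off a higher-index medium gives a half-wave phase shift.
Bottom surface (2.18 → 1.48): reflection off a lower-index medium gives no phase shift.
Net: one phase inversion between the two reflected rays.
With one net inversion, constructive interference in reflection requires 2 n t = (m + ½) λ.
λ = 2 n t / (m + ½) = 1770 / (m + ½) nm.
m=1: 1180 nm (IR); m=2: 708 nm (visible); m=3: 506 nm (visible); m=4: 393 nm (visible); m=5: 322 nm (UV).

3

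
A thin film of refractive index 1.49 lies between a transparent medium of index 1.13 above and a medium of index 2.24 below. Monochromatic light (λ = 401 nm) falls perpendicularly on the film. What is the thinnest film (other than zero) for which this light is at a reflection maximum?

Top surface (1.13 → 1.49): reflection off a higher-index medium gives a half-wave phase shift.
Bottom surface (1.49 → 2.24): reflection off a higher-index medium gives a half-wave phase shift.
Zero or two π shifts → no net half-wave offset.
So the condition for constructive reflection is 2 n t = m λ.
Minimum nonzero at m = 1: t = λ / (2 n) = 401 / (2 × 1.49) = 135 nm.

135 nm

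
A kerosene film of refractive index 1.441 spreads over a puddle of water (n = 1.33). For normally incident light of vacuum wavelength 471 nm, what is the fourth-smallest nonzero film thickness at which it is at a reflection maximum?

Top surface (1.0 → 1.441): reflection off a higher-index medium gives a half-wave phase shift.
Ray reflecting at the bottom interface goes from n = 1.441 toward n = 1.33: no phase shift.
Exactly one π shift → a net half-wave offset.
So the condition for constructive reflection is 2 n t = (m + ½) λ.
The fourth-smallest nonzero thickness corresponds to m = 3: t = (m + ½) λ / (2 n) = 3.50 × 471 / (2 × 1.441) = 572 nm.

572 nm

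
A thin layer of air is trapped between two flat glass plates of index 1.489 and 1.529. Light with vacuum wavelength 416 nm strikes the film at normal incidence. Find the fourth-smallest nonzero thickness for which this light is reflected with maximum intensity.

728 nm

Top surface (1.489 → 1.0): reflection off a lower-index medium gives no phase shift.
At the lower boundary (n = 1.0 to n = 1.529) the reflected ray undergoes a half-wave phase shift.
Net: one phase inversion between the two reflected rays.
For maximum reflection here: 2 n t = (m + ½) λ.
The fourth-smallest nonzero thickness corresponds to m = 3: t = (m + ½) λ / (2 n) = 3.50 × 416 / (2 × 1.0) = 728 nm.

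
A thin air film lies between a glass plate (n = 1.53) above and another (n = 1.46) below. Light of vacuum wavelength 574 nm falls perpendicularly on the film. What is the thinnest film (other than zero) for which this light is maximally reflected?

144 nm

Top surface (1.53 → 1.0): reflection off a lower-index medium gives no phase shift.
At the lower boundary (n = 1.0 to n = 1.46) the reflected ray undergoes a half-wave phase shift.
Exactly one π shift → a net half-wave offset.
For strong reflection here: 2 n t = (m + ½) λ.
Minimum at m = 0: t = λ / (4 n) = 574 / (4 × 1.0) = 144 nm.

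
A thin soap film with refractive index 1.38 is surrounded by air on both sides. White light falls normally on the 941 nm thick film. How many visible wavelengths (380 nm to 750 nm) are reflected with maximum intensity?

4

At the upper boundary (n = 1.0 to n = 1.38) the reflected ray undergoes a half-wave phase shift.
Ray reflecting at the bottom interface goes from n = 1.38 toward n = 1.0: no phase shift.
Exactly one π shift → a net half-wave offset.
With one net inversion, constructive interference in reflection requires 2 n t = (m + ½) λ.
λ = 2 n t / (m + ½) = 2597 / (m + ½) nm.
m=2: 1039 nm (IR); m=3: 742 nm (visible); m=4: 577 nm (visible); m=5: 472 nm (visible); m=6: 400 nm (visible); m=7: 346 nm (UV).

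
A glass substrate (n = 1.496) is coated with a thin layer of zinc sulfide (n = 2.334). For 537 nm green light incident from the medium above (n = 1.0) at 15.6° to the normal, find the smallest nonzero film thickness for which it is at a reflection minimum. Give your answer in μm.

Ray reflecting at the top interface goes from n = 1.0 toward n = 2.334: a half-wave phase shift.
At the lower boundary (n = 2.334 to n = 1.496) the reflected ray undergoes no phase shift.
Net: one phase inversion between the two reflected rays.
With one net inversion, destructive interference in reflection requires 2 n t cos θ_r = m λ.
Snell's law: 1.0 sin 15.6° = 2.334 sin θ_r → sin θ_r = 0.115, cos θ_r = 0.993.
Minimum nonzero at m = 1: t = λ / (2 n cos θ_r) = 537 / (2 × 2.334 × 0.993) = 116 nm.

0.116 μm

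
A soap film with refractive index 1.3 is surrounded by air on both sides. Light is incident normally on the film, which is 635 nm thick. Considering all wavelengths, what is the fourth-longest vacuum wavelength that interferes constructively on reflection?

472 nm

Top surface (1.0 → 1.3): reflection off a higher-index medium gives a half-wave phase shift.
At the lower boundary (n = 1.3 to n = 1.0) the reflected ray undergoes no phase shift.
The two reflections differ by half a wavelength.
For strong reflection here: 2 n t = (m + ½) λ.
λ = 2 n t / (m + ½). The fourth-longest wavelength is m = 3: λ = 2 × 1.3 × 635 / 3.50 = 472 nm.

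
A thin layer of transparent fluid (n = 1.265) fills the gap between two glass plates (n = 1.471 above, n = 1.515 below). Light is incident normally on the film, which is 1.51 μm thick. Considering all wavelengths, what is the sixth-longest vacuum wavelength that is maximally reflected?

Top surface (1.471 → 1.265): reflection off a lower-index medium gives no phase shift.
Bottom surface (1.265 → 1.515): reflection off a higher-index medium gives a half-wave phase shift.
Net: one phase inversion between the two reflected rays.
With one net inversion, constructive interference in reflection requires 2 n t = (m + ½) λ.
λ = 2 n t / (m + ½). The sixth-longest wavelength is m = 5: λ = 2 × 1.265 × 1510 / 5.50 = 695 nm.

695 nm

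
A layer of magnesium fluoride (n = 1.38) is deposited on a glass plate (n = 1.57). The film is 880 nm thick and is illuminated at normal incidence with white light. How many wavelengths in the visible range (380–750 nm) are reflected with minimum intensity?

Ray reflecting at the top interface goes from n = 1.0 toward n = 1.38: a half-wave phase shift.
Ray reflecting at the bottom interface goes from n = 1.38 toward n = 1.57: a half-wave phase shift.
Net: no relative phase inversion (both shifts match).
So the condition for destructive reflection is 2 n t = (m + ½) λ.
λ = 2 n t / (m + ½) = 2429 / (m + ½) nm.
m=2: 972 nm (IR); m=3: 694 nm (visible); m=4: 540 nm (visible); m=5: 442 nm (visible); m=6: 374 nm (UV).

3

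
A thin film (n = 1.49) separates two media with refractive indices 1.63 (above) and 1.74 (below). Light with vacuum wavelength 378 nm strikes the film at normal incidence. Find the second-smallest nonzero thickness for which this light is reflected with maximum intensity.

At the upper boundary (n = 1.63 to n = 1.49) the reflected ray undergoes no phase shift.
At the lower boundary (n = 1.49 to n = 1.74) the reflected ray undergoes a half-wave phase shift.
Net: one phase inversion between the two reflected rays.
So the condition for constructive reflection is 2 n t = (m + ½) λ.
The second-smallest nonzero thickness corresponds to m = 1: t = (m + ½) λ / (2 n) = 1.50 × 378 / (2 × 1.49) = 190 nm.

190 nm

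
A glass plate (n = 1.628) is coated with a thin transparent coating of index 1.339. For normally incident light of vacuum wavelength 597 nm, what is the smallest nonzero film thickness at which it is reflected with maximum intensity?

Top surface (1.0 → 1.339): reflection off a higher-index medium gives a half-wave phase shift.
Ray reflecting at the bottom interface goes from n = 1.339 toward n = 1.628: a half-wave phase shift.
Zero or two π shifts → no net half-wave offset.
So the condition for constructive reflection is 2 n t = m λ.
The smallest nonzero thickness corresponds to m = 1: t = m λ / (2 n) = 1.00 × 597 / (2 × 1.339) = 223 nm.

223 nm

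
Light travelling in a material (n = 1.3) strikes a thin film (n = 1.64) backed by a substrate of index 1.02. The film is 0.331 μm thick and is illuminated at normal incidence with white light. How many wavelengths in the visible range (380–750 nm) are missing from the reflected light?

Ray reflecting at the top interface goes from n = 1.3 toward n = 1.64: a half-wave phase shift.
Ray reflecting at the bottom interface goes from n = 1.64 toward n = 1.02: no phase shift.
The two reflections differ by half a wavelength.
So the condition for destructive reflection is 2 n t = m λ.
λ = 2 n t / m = 1086 / m nm.
m=1: 1086 nm (IR); m=2: 543 nm (visible); m=3: 362 nm (UV).

1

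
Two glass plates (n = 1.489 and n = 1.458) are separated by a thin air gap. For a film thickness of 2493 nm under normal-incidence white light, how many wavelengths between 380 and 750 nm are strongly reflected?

Top surface (1.489 → 1.0): reflection off a lower-index medium gives no phase shift.
Ray reflecting at the bottom interface goes from n = 1.0 toward n = 1.458: a half-wave phase shift.
Exactly one π shift → a net half-wave offset.
For maximum reflection here: 2 n t = (m + ½) λ.
λ = 2 n t / (m + ½) = 4986 / (m + ½) nm.
m=6: 767 nm (IR); m=7: 665 nm (visible); m=8: 587 nm (visible); m=9: 525 nm (visible); m=10: 475 nm (visible); m=11: 434 nm (visible); m=12: 399 nm (visible); m=13: 369 nm (UV).

6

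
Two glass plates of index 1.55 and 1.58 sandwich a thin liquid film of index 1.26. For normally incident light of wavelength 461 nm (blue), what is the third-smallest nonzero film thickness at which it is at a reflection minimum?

549 nm

Ray reflecting at the top interface goes from n = 1.55 toward n = 1.26: no phase shift.
Bottom surface (1.26 → 1.58): reflection off a higher-index medium gives a half-wave phase shift.
The two reflections differ by half a wavelength.
For minimum reflection here: 2 n t = m λ.
The third-smallest nonzero thickness corresponds to m = 3: t = m λ / (2 n) = 3.00 × 461 / (2 × 1.26) = 549 nm.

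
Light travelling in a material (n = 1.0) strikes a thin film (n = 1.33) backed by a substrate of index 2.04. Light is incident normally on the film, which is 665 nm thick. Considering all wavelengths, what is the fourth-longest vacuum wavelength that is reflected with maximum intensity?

Top surface (1.0 → 1.33): reflection off a higher-index medium gives a half-wave phase shift.
At the lower boundary (n = 1.33 to n = 2.04) the reflected ray undergoes a half-wave phase shift.
Net: no relative phase inversion (both shifts match).
For maximum reflection here: 2 n t = m λ.
λ = 2 n t / m. The fourth-longest wavelength is m = 4: λ = 2 × 1.33 × 665 / 4.00 = 442 nm.

442 nm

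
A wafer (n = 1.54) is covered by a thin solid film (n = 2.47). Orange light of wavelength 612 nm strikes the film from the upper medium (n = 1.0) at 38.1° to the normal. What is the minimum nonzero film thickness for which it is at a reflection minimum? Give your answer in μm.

Top surface (1.0 → 2.47): reflection off a higher-index medium gives a half-wave phase shift.
Bottom surface (2.47 → 1.54): reflection off a lower-index medium gives no phase shift.
Net: one phase inversion between the two reflected rays.
So the condition for destructive reflection is 2 n t cos θ_r = m λ.
Snell's law: 1.0 sin 38.1° = 2.47 sin θ_r → sin θ_r = 0.250, cos θ_r = 0.968.
Minimum nonzero at m = 1: t = λ / (2 n cos θ_r) = 612 / (2 × 2.47 × 0.968) = 128 nm.

0.128 μm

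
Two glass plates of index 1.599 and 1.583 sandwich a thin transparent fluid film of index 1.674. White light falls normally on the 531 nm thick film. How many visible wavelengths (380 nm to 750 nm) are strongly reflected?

3

Ray reflecting at the top interface goes from n = 1.599 toward n = 1.674: a half-wave phase shift.
At the lower boundary (n = 1.674 to n = 1.583) the reflected ray undergoes no phase shift.
Net: one phase inversion between the two reflected rays.
So the condition for constructive reflection is 2 n t = (m + ½) λ.
λ = 2 n t / (m + ½) = 1778 / (m + ½) nm.
m=1: 1185 nm (IR); m=2: 711 nm (visible); m=3: 508 nm (visible); m=4: 395 nm (visible); m=5: 323 nm (UV).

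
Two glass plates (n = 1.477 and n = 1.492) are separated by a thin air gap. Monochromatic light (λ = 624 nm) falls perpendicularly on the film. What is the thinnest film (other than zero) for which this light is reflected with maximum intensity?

At the upper boundary (n = 1.477 to n = 1.0) the reflected ray undergoes no phase shift.
Ray reflecting at the bottom interface goes from n = 1.0 toward n = 1.492: a half-wave phase shift.
Exactly one π shift → a net half-wave offset.
With one net inversion, constructive interference in reflection requires 2 n t = (m + ½) λ.
Minimum at m = 0: t = λ / (4 n) = 624 / (4 × 1.0) = 156 nm.

156 nm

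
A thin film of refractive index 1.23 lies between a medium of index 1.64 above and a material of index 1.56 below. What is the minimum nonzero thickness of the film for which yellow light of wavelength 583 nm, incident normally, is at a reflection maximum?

118 nm

At the upper boundary (n = 1.64 to n = 1.23) the reflected ray undergoes no phase shift.
At the lower boundary (n = 1.23 to n = 1.56) the reflected ray undergoes a half-wave phase shift.
Exactly one π shift → a net half-wave offset.
With one net inversion, constructive interference in reflection requires 2 n t = (m + ½) λ.
Minimum at m = 0: t = λ / (4 n) = 583 / (4 × 1.23) = 118 nm.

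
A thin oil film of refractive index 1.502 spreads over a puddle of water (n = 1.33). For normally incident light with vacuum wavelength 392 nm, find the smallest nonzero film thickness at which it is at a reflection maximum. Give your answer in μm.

At the upper boundary (n = 1.0 to n = 1.502) the reflected ray undergoes a half-wave phase shift.
Ray reflecting at the bottom interface goes from n = 1.502 toward n = 1.33: no phase shift.
Net: one phase inversion between the two reflected rays.
With one net inversion, constructive interference in reflection requires 2 n t = (m + ½) λ.
Minimum at m = 0: t = λ / (4 n) = 392 / (4 × 1.502) = 65.2 nm.

0.0652 μm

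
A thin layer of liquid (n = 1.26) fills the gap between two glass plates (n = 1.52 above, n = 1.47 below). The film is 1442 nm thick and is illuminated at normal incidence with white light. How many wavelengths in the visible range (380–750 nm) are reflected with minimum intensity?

At the upper boundary (n = 1.52 to n = 1.26) the reflected ray undergoes no phase shift.
Bottom surface (1.26 → 1.47): reflection off a higher-index medium gives a half-wave phase shift.
Exactly one π shift → a net half-wave offset.
With one net inversion, destructive interference in reflection requires 2 n t = m λ.
λ = 2 n t / m = 3634 / m nm.
m=4: 908 nm (IR); m=5: 727 nm (visible); m=6: 606 nm (visible); m=7: 519 nm (visible); m=8: 454 nm (visible); m=9: 404 nm (visible); m=10: 363 nm (UV).

5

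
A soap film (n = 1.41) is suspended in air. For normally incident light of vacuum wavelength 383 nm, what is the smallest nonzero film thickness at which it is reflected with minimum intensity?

136 nm

At the upper boundary (n = 1.0 to n = 1.41) the reflected ray undergoes a half-wave phase shift.
Bottom surface (1.41 → 1.0): reflection off a lower-index medium gives no phase shift.
Exactly one π shift → a net half-wave offset.
For dark reflection here: 2 n t = m λ.
The smallest nonzero thickness corresponds to m = 1: t = m λ / (2 n) = 1.00 × 383 / (2 × 1.41) = 136 nm.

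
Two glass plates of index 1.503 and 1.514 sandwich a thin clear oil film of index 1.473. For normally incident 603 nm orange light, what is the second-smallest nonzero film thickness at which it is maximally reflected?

Top surface (1.503 → 1.473): reflection off a lower-index medium gives no phase shift.
At the lower boundary (n = 1.473 to n = 1.514) the reflected ray undergoes a half-wave phase shift.
Exactly one π shift → a net half-wave offset.
So the condition for constructive reflection is 2 n t = (m + ½) λ.
The second-smallest nonzero thickness corresponds to m = 1: t = (m + ½) λ / (2 n) = 1.50 × 603 / (2 × 1.473) = 307 nm.

307 nm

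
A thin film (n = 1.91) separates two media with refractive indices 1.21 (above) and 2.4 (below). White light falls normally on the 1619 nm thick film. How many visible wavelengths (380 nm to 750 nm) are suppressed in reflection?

8

Ray reflecting at the top interface goes from n = 1.21 toward n = 1.91: a half-wave phase shift.
Bottom surface (1.91 → 2.4): reflection off a higher-index medium gives a half-wave phase shift.
Zero or two π shifts → no net half-wave offset.
For dark reflection here: 2 n t = (m + ½) λ.
λ = 2 n t / (m + ½) = 6185 / (m + ½) nm.
m=7: 825 nm (IR); m=8: 728 nm (visible); m=9: 651 nm (visible); m=10: 589 nm (visible); m=11: 538 nm (visible); m=12: 495 nm (visible); m=13: 458 nm (visible); m=14: 427 nm (visible); m=15: 399 nm (visible); m=16: 375 nm (UV).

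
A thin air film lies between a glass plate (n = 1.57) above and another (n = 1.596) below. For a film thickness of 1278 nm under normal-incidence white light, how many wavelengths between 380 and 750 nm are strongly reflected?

Top surface (1.57 → 1.0): reflection off a lower-index medium gives no phase shift.
Bottom surface (1.0 → 1.596): reflection off a higher-index medium gives a half-wave phase shift.
Exactly one π shift → a net half-wave offset.
With one net inversion, constructive interference in reflection requires 2 n t = (m + ½) λ.
λ = 2 n t / (m + ½) = 2556 / (m + ½) nm.
m=2: 1022 nm (IR); m=3: 730 nm (visible); m=4: 568 nm (visible); m=5: 465 nm (visible); m=6: 393 nm (visible); m=7: 341 nm (UV).

4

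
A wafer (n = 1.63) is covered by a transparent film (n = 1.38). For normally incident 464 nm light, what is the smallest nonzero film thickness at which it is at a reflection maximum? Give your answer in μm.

0.168 μm

Ray reflecting at the top interface goes from n = 1.0 toward n = 1.38: a half-wave phase shift.
Bottom surface (1.38 → 1.63): reflection off a higher-index medium gives a half-wave phase shift.
Zero or two π shifts → no net half-wave offset.
For maximum reflection here: 2 n t = m λ.
The smallest nonzero thickness corresponds to m = 1: t = m λ / (2 n) = 1.00 × 464 / (2 × 1.38) = 168 nm.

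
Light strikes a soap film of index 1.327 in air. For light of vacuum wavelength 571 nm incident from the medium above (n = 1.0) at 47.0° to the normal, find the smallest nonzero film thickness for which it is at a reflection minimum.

At the upper boundary (n = 1.0 to n = 1.327) the reflected ray undergoes a half-wave phase shift.
At the lower boundary (n = 1.327 to n = 1.0) the reflected ray undergoes no phase shift.
Net: one phase inversion between the two reflected rays.
With one net inversion, destructive interference in reflection requires 2 n t cos θ_r = m λ.
Snell's law: 1.0 sin 47.0° = 1.327 sin θ_r → sin θ_r = 0.551, cos θ_r = 0.834.
Minimum nonzero at m = 1: t = λ / (2 n cos θ_r) = 571 / (2 × 1.327 × 0.834) = 258 nm.

258 nm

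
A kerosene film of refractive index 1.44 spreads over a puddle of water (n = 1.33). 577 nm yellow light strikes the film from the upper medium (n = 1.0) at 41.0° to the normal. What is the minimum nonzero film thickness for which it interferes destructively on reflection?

225 nm

Ray reflecting at the top interface goes from n = 1.0 toward n = 1.44: a half-wave phase shift.
At the lower boundary (n = 1.44 to n = 1.33) the reflected ray undergoes no phase shift.
Exactly one π shift → a net half-wave offset.
So the condition for destructive reflection is 2 n t cos θ_r = m λ.
Snell's law: 1.0 sin 41.0° = 1.44 sin θ_r → sin θ_r = 0.456, cos θ_r = 0.890.
Minimum nonzero at m = 1: t = λ / (2 n cos θ_r) = 577 / (2 × 1.44 × 0.890) = 225 nm.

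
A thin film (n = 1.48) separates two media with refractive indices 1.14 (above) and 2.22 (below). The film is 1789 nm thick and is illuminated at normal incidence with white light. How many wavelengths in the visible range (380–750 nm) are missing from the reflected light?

7

Top surface (1.14 → 1.48): reflection off a higher-index medium gives a half-wave phase shift.
Bottom surface (1.48 → 2.22): reflection off a higher-index medium gives a half-wave phase shift.
Net: no relative phase inversion (both shifts match).
For dark reflection here: 2 n t = (m + ½) λ.
λ = 2 n t / (m + ½) = 5295 / (m + ½) nm.
m=6: 815 nm (IR); m=7: 706 nm (visible); m=8: 623 nm (visible); m=9: 557 nm (visible); m=10: 504 nm (visible); m=11: 460 nm (visible); m=12: 424 nm (visible); m=13: 392 nm (visible); m=14: 365 nm (UV).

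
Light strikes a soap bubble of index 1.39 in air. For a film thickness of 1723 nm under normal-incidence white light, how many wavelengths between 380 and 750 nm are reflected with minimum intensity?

Ray reflecting at the top interface goes from n = 1.0 toward n = 1.39: a half-wave phase shift.
Ray reflecting at the bottom interface goes from n = 1.39 toward n = 1.0: no phase shift.
The two reflections differ by half a wavelength.
With one net inversion, destructive interference in reflection requires 2 n t = m λ.
λ = 2 n t / m = 4790 / m nm.
m=6: 798 nm (IR); m=7: 684 nm (visible); m=8: 599 nm (visible); m=9: 532 nm (visible); m=10: 479 nm (visible); m=11: 435 nm (visible); m=12: 399 nm (visible); m=13: 368 nm (UV).

6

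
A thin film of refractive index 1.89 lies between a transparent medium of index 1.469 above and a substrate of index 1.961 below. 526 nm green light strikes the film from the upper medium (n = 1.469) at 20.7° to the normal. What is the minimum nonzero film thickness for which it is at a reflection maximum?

145 nm

At the upper boundary (n = 1.469 to n = 1.89) the reflected ray undergoes a half-wave phase shift.
At the lower boundary (n = 1.89 to n = 1.961) the reflected ray undergoes a half-wave phase shift.
Net: no relative phase inversion (both shifts match).
With no net inversion, constructive interference in reflection requires 2 n t cos θ_r = m λ.
Snell's law: 1.469 sin 20.7° = 1.89 sin θ_r → sin θ_r = 0.275, cos θ_r = 0.962.
Minimum nonzero at m = 1: t = λ / (2 n cos θ_r) = 526 / (2 × 1.89 × 0.962) = 145 nm.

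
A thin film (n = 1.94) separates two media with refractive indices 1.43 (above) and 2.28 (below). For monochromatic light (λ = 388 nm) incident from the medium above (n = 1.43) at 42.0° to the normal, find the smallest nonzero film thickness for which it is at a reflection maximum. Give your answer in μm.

0.115 μm

Top surface (1.43 → 1.94): reflection off a higher-index medium gives a half-wave phase shift.
Ray reflecting at the bottom interface goes from n = 1.94 toward n = 2.28: a half-wave phase shift.
The two reflections carry the same phase change, so no net offset.
With no net inversion, constructive interference in reflection requires 2 n t cos θ_r = m λ.
Snell's law: 1.43 sin 42.0° = 1.94 sin θ_r → sin θ_r = 0.493, cos θ_r = 0.870.
Minimum nonzero at m = 1: t = λ / (2 n cos θ_r) = 388 / (2 × 1.94 × 0.870) = 115 nm.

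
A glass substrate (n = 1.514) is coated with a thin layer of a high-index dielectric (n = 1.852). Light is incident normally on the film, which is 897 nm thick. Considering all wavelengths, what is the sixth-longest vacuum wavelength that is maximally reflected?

604 nm

At the upper boundary (n = 1.0 to n = 1.852) the reflected ray undergoes a half-wave phase shift.
Bottom surface (1.852 → 1.514): reflection off a lower-index medium gives no phase shift.
The two reflections differ by half a wavelength.
With one net inversion, constructive interference in reflection requires 2 n t = (m + ½) λ.
λ = 2 n t / (m + ½). The sixth-longest wavelength is m = 5: λ = 2 × 1.852 × 897 / 5.50 = 604 nm.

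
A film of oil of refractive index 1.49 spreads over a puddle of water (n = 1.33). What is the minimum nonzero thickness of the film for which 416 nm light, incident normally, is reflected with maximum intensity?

69.8 nm

Top surface (1.0 → 1.49): reflection off a higher-index medium gives a half-wave phase shift.
Ray reflecting at the bottom interface goes from n = 1.49 toward n = 1.33: no phase shift.
Exactly one π shift → a net half-wave offset.
With one net inversion, constructive interference in reflection requires 2 n t = (m + ½) λ.
Minimum at m = 0: t = λ / (4 n) = 416 / (4 × 1.49) = 69.8 nm.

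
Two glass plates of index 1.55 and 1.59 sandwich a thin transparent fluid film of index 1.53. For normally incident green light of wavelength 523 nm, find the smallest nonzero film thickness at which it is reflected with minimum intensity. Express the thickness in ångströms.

Top surface (1.55 → 1.53): reflection off a lower-index medium gives no phase shift.
At the lower boundary (n = 1.53 to n = 1.59) the reflected ray undergoes a half-wave phase shift.
The two reflections differ by half a wavelength.
So the condition for destructive reflection is 2 n t = m λ.
Minimum nonzero at m = 1: t = λ / (2 n) = 523 / (2 × 1.53) = 171 nm.

1709 Å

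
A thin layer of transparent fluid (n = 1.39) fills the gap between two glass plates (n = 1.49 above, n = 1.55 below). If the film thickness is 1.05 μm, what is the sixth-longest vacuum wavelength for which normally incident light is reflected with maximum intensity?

531 nm

Ray reflecting at the top interface goes from n = 1.49 toward n = 1.39: no phase shift.
Ray reflecting at the bottom interface goes from n = 1.39 toward n = 1.55: a half-wave phase shift.
Exactly one π shift → a net half-wave offset.
For strong reflection here: 2 n t = (m + ½) λ.
λ = 2 n t / (m + ½). The sixth-longest wavelength is m = 5: λ = 2 × 1.39 × 1050 / 5.50 = 531 nm.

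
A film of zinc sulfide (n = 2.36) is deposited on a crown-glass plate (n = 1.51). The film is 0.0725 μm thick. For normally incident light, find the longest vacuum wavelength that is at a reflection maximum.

Top surface (1.0 → 2.36): reflection off a higher-index medium gives a half-wave phase shift.
At the lower boundary (n = 2.36 to n = 1.51) the reflected ray undergoes no phase shift.
Net: one phase inversion between the two reflected rays.
So the condition for constructive reflection is 2 n t = (m + ½) λ.
λ = 2 n t / (m + ½). The longest wavelength is m = 0: λ = 2 × 2.36 × 72.5 / 0.500 = 684 nm.

684 nm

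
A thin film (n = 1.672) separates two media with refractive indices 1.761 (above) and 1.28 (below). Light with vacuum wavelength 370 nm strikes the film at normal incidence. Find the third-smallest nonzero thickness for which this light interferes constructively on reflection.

At the upper boundary (n = 1.761 to n = 1.672) the reflected ray undergoes no phase shift.
At the lower boundary (n = 1.672 to n = 1.28) the reflected ray undergoes no phase shift.
The two reflections carry the same phase change, so no net offset.
For maximum reflection here: 2 n t = m λ.
The third-smallest nonzero thickness corresponds to m = 3: t = m λ / (2 n) = 3.00 × 370 / (2 × 1.672) = 332 nm.

332 nm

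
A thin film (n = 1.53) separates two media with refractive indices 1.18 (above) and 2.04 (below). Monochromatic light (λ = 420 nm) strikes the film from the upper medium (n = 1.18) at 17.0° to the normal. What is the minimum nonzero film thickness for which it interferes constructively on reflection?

141 nm

Top surface (1.18 → 1.53): reflection off a higher-index medium gives a half-wave phase shift.
At the lower boundary (n = 1.53 to n = 2.04) the reflected ray undergoes a half-wave phase shift.
Net: no relative phase inversion (both shifts match).
So the condition for constructive reflection is 2 n t cos θ_r = m λ.
Snell's law: 1.18 sin 17.0° = 1.53 sin θ_r → sin θ_r = 0.225, cos θ_r = 0.974.
Minimum nonzero at m = 1: t = λ / (2 n cos θ_r) = 420 / (2 × 1.53 × 0.974) = 141 nm.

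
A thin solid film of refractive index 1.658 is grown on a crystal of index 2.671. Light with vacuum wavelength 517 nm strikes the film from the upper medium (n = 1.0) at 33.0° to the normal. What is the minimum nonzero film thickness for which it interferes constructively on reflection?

Top surface (1.0 → 1.658): reflection off a higher-index medium gives a half-wave phase shift.
Ray reflecting at the bottom interface goes from n = 1.658 toward n = 2.671: a half-wave phase shift.
The two reflections carry the same phase change, so no net offset.
With no net inversion, constructive interference in reflection requires 2 n t cos θ_r = m λ.
Snell's law: 1.0 sin 33.0° = 1.658 sin θ_r → sin θ_r = 0.328, cos θ_r = 0.945.
Minimum nonzero at m = 1: t = λ / (2 n cos θ_r) = 517 / (2 × 1.658 × 0.945) = 165 nm.

165 nm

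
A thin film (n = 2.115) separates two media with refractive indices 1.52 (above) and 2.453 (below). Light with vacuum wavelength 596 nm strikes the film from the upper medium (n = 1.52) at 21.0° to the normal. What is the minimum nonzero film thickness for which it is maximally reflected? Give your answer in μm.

0.146 μm

At the upper boundary (n = 1.52 to n = 2.115) the reflected ray undergoes a half-wave phase shift.
Bottom surface (2.115 → 2.453): reflection off a higher-index medium gives a half-wave phase shift.
Zero or two π shifts → no net half-wave offset.
With no net inversion, constructive interference in reflection requires 2 n t cos θ_r = m λ.
Snell's law: 1.52 sin 21.0° = 2.115 sin θ_r → sin θ_r = 0.258, cos θ_r = 0.966.
Minimum nonzero at m = 1: t = λ / (2 n cos θ_r) = 596 / (2 × 2.115 × 0.966) = 146 nm.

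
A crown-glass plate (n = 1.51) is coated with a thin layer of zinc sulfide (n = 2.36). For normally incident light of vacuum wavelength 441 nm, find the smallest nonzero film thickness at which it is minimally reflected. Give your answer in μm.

0.0934 μm

Ray reflecting at the top interface goes from n = 1.0 toward n = 2.36: a half-wave phase shift.
Ray reflecting at the bottom interface goes from n = 2.36 toward n = 1.51: no phase shift.
Net: one phase inversion between the two reflected rays.
So the condition for destructive reflection is 2 n t = m λ.
Minimum nonzero at m = 1: t = λ / (2 n) = 441 / (2 × 2.36) = 93.4 nm.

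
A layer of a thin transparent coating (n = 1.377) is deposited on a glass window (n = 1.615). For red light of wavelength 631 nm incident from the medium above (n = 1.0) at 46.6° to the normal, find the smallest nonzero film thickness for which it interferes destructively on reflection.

At the upper boundary (n = 1.0 to n = 1.377) the reflected ray undergoes a half-wave phase shift.
At the lower boundary (n = 1.377 to n = 1.615) the reflected ray undergoes a half-wave phase shift.
Net: no relative phase inversion (both shifts match).
With no net inversion, destructive interference in reflection requires 2 n t cos θ_r = (m + ½) λ.
Snell's law: 1.0 sin 46.6° = 1.377 sin θ_r → sin θ_r = 0.528, cos θ_r = 0.849.
Minimum at m = 0: t = λ / (4 n cos θ_r) = 631 / (4 × 1.377 × 0.849) = 135 nm.

135 nm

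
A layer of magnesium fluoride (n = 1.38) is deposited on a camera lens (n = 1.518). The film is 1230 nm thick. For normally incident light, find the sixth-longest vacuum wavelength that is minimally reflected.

617 nm

Top surface (1.0 → 1.38): reflection off a higher-index medium gives a half-wave phase shift.
Bottom surface (1.38 → 1.518): reflection off a higher-index medium gives a half-wave phase shift.
Zero or two π shifts → no net half-wave offset.
So the condition for destructive reflection is 2 n t = (m + ½) λ.
λ = 2 n t / (m + ½). The sixth-longest wavelength is m = 5: λ = 2 × 1.38 × 1230 / 5.50 = 617 nm.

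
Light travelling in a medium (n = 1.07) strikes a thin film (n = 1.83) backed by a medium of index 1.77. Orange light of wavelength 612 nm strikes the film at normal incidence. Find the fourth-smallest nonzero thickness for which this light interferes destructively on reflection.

At the upper boundary (n = 1.07 to n = 1.83) the reflected ray undergoes a half-wave phase shift.
Bottom surface (1.83 → 1.77): reflection off a lower-index medium gives no phase shift.
The two reflections differ by half a wavelength.
With one net inversion, destructive interference in reflection requires 2 n t = m λ.
The fourth-smallest nonzero thickness corresponds to m = 4: t = m λ / (2 n) = 4.00 × 612 / (2 × 1.83) = 669 nm.

669 nm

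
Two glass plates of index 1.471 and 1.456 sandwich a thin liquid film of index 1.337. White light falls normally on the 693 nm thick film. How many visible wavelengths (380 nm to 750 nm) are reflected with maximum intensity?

At the upper boundary (n = 1.471 to n = 1.337) the reflected ray undergoes no phase shift.
Ray reflecting at the bottom interface goes from n = 1.337 toward n = 1.456: a half-wave phase shift.
Net: one phase inversion between the two reflected rays.
So the condition for constructive reflection is 2 n t = (m + ½) λ.
λ = 2 n t / (m + ½) = 1853 / (m + ½) nm.
m=1: 1235 nm (IR); m=2: 741 nm (visible); m=3: 529 nm (visible); m=4: 412 nm (visible); m=5: 337 nm (UV).

3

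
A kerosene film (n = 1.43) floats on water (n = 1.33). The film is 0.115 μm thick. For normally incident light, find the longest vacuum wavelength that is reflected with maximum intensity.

658 nm

Ray reflecting at the top interface goes from n = 1.0 toward n = 1.43: a half-wave phase shift.
Bottom surface (1.43 → 1.33): reflection off a lower-index medium gives no phase shift.
Net: one phase inversion between the two reflected rays.
With one net inversion, constructive interference in reflection requires 2 n t = (m + ½) λ.
λ = 2 n t / (m + ½). The longest wavelength is m = 0: λ = 2 × 1.43 × 115 / 0.500 = 658 nm.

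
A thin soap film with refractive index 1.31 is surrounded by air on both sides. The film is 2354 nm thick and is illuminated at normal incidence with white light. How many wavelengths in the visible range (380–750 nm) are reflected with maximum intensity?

Ray reflecting at the top interface goes from n = 1.0 toward n = 1.31: a half-wave phase shift.
Ray reflecting at the bottom interface goes from n = 1.31 toward n = 1.0: no phase shift.
The two reflections differ by half a wavelength.
With one net inversion, constructive interference in reflection requires 2 n t = (m + ½) λ.
λ = 2 n t / (m + ½) = 6167 / (m + ½) nm.
m=7: 822 nm (IR); m=8: 726 nm (visible); m=9: 649 nm (visible); m=10: 587 nm (visible); m=11: 536 nm (visible); m=12: 493 nm (visible); m=13: 457 nm (visible); m=14: 425 nm (visible); m=15: 398 nm (visible); m=16: 374 nm (UV).

8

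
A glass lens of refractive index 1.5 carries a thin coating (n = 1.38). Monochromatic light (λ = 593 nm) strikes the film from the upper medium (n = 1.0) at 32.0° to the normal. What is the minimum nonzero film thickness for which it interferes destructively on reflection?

At the upper boundary (n = 1.0 to n = 1.38) the reflected ray undergoes a half-wave phase shift.
Bottom surface (1.38 → 1.5): reflection off a higher-index medium gives a half-wave phase shift.
Zero or two π shifts → no net half-wave offset.
With no net inversion, destructive interference in reflection requires 2 n t cos θ_r = (m + ½) λ.
Snell's law: 1.0 sin 32.0° = 1.38 sin θ_r → sin θ_r = 0.384, cos θ_r = 0.923.
Minimum at m = 0: t = λ / (4 n cos θ_r) = 593 / (4 × 1.38 × 0.923) = 116 nm.

116 nm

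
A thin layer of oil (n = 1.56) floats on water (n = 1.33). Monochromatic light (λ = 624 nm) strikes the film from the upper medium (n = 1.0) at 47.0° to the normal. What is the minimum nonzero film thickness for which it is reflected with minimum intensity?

226 nm

Top surface (1.0 → 1.56): reflection off a higher-index medium gives a half-wave phase shift.
At the lower boundary (n = 1.56 to n = 1.33) the reflected ray undergoes no phase shift.
Exactly one π shift → a net half-wave offset.
With one net inversion, destructive interference in reflection requires 2 n t cos θ_r = m λ.
Snell's law: 1.0 sin 47.0° = 1.56 sin θ_r → sin θ_r = 0.469, cos θ_r = 0.883.
Minimum nonzero at m = 1: t = λ / (2 n cos θ_r) = 624 / (2 × 1.56 × 0.883) = 226 nm.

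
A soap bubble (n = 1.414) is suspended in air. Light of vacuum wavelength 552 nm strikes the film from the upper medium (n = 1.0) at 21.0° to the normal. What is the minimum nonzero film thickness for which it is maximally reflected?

Ray reflecting at the top interface goes from n = 1.0 toward n = 1.414: a half-wave phase shift.
Ray reflecting at the bottom interface goes from n = 1.414 toward n = 1.0: no phase shift.
The two reflections differ by half a wavelength.
With one net inversion, constructive interference in reflection requires 2 n t cos θ_r = (m + ½) λ.
Snell's law: 1.0 sin 21.0° = 1.414 sin θ_r → sin θ_r = 0.253, cos θ_r = 0.967.
Minimum at m = 0: t = λ / (4 n cos θ_r) = 552 / (4 × 1.414 × 0.967) = 101 nm.

101 nm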